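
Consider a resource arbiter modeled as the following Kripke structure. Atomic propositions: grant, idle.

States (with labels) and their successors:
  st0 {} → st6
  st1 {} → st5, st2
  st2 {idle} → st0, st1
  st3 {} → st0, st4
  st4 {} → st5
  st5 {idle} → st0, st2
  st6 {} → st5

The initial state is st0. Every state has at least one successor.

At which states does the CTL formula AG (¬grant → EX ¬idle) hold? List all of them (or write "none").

States satisfying ¬grant → EX ¬idle: {st0, st2, st3, st5}.
States satisfying AG (¬grant → EX ¬idle): ∅.

none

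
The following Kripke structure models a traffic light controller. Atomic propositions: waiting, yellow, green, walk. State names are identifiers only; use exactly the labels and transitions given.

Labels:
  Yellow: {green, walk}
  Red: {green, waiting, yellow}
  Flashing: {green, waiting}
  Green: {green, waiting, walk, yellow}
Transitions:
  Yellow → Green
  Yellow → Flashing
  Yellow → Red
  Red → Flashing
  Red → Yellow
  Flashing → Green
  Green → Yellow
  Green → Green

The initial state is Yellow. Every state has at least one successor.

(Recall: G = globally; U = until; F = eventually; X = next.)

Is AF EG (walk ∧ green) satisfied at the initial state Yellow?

States satisfying EG (walk ∧ green): {Yellow, Green}.
States satisfying AF EG (walk ∧ green): {Yellow, Red, Flashing, Green}.
Yellow ∈ Sat(AF EG (walk ∧ green)).

Satisfied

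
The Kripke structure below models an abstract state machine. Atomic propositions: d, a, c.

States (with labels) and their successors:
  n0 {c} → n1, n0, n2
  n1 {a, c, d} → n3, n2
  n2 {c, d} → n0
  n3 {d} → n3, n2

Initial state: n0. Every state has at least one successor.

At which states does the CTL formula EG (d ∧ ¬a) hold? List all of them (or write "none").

States satisfying d ∧ ¬a: {n2, n3}.
States satisfying EG (d ∧ ¬a): {n3}.

{n3}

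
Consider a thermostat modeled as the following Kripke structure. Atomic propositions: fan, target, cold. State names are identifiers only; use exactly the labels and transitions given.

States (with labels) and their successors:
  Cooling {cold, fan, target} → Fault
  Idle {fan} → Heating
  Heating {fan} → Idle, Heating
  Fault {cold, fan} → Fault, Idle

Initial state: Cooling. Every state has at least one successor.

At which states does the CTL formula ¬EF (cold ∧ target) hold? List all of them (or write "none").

States satisfying cold ∧ target: {Cooling}.
States satisfying EF (cold ∧ target): {Cooling}.
States satisfying ¬EF (cold ∧ target): {Idle, Heating, Fault}.

{Idle, Heating, Fault}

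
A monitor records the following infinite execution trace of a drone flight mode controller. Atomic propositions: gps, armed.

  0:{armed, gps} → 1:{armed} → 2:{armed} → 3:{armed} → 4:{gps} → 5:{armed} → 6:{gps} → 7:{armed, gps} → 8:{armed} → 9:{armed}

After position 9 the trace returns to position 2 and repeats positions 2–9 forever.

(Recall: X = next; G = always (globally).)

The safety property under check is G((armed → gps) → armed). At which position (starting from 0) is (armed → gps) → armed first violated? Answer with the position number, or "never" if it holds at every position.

4

Check (armed → gps) → armed at each position in order: 0 ✓, 1 ✓, 2 ✓, 3 ✓.
At position 4 the labels are {gps}, so (armed → gps) → armed is false there. This is the first violation.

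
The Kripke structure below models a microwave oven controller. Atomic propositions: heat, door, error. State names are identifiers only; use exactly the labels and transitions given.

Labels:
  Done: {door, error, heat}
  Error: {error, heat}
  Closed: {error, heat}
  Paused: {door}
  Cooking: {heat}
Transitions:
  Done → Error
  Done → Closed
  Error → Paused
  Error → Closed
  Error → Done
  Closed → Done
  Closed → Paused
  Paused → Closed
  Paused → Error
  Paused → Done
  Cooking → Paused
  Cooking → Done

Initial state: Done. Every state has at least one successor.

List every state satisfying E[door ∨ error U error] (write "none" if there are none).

{Done, Error, Closed, Paused}

States satisfying door ∨ error: {Done, Error, Closed, Paused}.
States satisfying error: {Done, Error, Closed}.
States satisfying E[door ∨ error U error]: {Done, Error, Closed, Paused}.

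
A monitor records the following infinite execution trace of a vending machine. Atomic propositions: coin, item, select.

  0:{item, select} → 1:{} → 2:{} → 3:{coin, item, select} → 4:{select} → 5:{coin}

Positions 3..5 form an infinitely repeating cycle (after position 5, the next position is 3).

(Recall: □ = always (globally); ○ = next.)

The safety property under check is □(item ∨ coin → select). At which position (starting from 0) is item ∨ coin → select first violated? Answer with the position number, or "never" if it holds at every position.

5

Check item ∨ coin → select at each position in order: 0 ✓, 1 ✓, 2 ✓, 3 ✓, 4 ✓.
At position 5 the labels are {coin}, so item ∨ coin → select is false there. This is the first violation.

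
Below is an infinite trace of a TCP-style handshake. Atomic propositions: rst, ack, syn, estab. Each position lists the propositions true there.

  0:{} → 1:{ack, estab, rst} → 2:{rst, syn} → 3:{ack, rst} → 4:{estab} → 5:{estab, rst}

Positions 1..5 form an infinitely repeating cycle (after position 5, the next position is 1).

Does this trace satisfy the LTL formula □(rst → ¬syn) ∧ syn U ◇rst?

Violated

rst → ¬syn must hold at every position from 0 onward. It fails at position 2, so □(rst → ¬syn) is false.
Positions where rst holds: 1, 2, 3, 5.
Check ¬syn at each: 1→ok, 2→fails, 3→ok, 5→ok.
Walking from position 0: ◇rst first holds at position 0, and syn holds at every earlier position along the way, so syn U ◇rst holds.
At position 0: □(rst → ¬syn) is false; syn U ◇rst is true; so □(rst → ¬syn) ∧ syn U ◇rst is false.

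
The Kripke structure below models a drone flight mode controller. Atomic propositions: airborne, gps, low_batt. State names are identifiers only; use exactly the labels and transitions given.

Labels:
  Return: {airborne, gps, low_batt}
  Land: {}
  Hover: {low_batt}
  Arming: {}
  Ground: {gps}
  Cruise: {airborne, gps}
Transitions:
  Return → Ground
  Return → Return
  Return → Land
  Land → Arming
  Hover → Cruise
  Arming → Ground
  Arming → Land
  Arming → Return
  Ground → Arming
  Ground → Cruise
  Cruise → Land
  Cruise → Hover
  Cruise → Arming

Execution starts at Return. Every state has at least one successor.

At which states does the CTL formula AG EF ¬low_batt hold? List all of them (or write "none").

States satisfying EF ¬low_batt: {Return, Land, Hover, Arming, Ground, Cruise}.
States satisfying AG EF ¬low_batt: {Return, Land, Hover, Arming, Ground, Cruise}.

{Return, Land, Hover, Arming, Ground, Cruise}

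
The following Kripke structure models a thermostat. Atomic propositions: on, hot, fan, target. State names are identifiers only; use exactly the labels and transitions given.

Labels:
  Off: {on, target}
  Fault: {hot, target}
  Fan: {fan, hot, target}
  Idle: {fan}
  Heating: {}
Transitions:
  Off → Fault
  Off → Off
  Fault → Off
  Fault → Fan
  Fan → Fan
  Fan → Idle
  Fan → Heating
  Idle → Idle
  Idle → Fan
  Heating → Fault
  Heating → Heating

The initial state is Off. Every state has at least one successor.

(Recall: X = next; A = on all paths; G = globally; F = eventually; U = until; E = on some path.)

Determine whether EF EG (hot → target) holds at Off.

Satisfied

States satisfying EG (hot → target): {Off, Fault, Fan, Idle, Heating}.
States satisfying EF EG (hot → target): {Off, Fault, Fan, Idle, Heating}.
Some path from Off reaches a state where EG (hot → target) holds.
Off ∈ Sat(EF EG (hot → target)).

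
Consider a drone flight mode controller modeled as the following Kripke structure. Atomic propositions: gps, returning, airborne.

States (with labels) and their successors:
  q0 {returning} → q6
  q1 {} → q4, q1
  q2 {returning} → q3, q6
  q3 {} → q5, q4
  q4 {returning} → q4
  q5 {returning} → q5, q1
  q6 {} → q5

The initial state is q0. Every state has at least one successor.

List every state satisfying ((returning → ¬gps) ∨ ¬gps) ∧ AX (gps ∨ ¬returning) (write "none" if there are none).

States satisfying ¬gps: {q0, q1, q2, q3, q4, q5, q6}.
States satisfying returning → ¬gps: {q0, q1, q2, q3, q4, q5, q6}.
States satisfying (returning → ¬gps) ∨ ¬gps: {q0, q1, q2, q3, q4, q5, q6}.
States satisfying gps ∨ ¬returning: {q1, q3, q6}.
States satisfying AX (gps ∨ ¬returning): {q0, q2}.
States satisfying ((returning → ¬gps) ∨ ¬gps) ∧ AX (gps ∨ ¬returning): {q0, q2}.

{q0, q2}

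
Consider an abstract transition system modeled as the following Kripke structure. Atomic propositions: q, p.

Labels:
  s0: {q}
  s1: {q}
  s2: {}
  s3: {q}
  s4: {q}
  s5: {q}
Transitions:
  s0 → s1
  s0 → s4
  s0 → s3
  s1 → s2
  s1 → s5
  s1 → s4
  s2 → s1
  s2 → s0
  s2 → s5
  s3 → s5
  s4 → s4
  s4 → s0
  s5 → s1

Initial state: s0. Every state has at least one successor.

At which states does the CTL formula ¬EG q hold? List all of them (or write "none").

{s2}

States satisfying q: {s0, s1, s3, s4, s5}.
States satisfying EG q: {s0, s1, s3, s4, s5}.
States satisfying ¬EG q: {s2}.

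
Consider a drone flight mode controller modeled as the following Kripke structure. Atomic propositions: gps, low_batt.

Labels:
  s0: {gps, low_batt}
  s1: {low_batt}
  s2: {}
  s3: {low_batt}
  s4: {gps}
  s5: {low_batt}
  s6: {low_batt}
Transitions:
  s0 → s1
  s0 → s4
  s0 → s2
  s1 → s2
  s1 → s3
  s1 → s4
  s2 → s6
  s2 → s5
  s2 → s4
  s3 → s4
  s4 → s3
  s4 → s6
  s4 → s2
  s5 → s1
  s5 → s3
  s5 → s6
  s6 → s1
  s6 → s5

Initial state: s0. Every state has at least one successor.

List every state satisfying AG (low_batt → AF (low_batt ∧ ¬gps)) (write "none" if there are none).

States satisfying low_batt → AF (low_batt ∧ ¬gps): {s1, s2, s3, s4, s5, s6}.
States satisfying AG (low_batt → AF (low_batt ∧ ¬gps)): {s1, s2, s3, s4, s5, s6}.

{s1, s2, s3, s4, s5, s6}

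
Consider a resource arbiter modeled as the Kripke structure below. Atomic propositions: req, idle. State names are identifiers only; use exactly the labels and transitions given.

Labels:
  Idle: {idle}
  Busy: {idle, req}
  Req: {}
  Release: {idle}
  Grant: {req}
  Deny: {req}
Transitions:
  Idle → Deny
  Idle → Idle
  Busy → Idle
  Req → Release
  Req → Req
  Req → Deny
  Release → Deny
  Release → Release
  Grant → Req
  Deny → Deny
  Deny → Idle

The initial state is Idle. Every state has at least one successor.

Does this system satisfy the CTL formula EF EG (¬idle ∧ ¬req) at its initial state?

No

States satisfying EG (¬idle ∧ ¬req): {Req}.
States satisfying EF EG (¬idle ∧ ¬req): {Req, Grant}.
No suitable path/successor from Idle witnesses the formula.
Idle ∉ Sat(EF EG (¬idle ∧ ¬req)).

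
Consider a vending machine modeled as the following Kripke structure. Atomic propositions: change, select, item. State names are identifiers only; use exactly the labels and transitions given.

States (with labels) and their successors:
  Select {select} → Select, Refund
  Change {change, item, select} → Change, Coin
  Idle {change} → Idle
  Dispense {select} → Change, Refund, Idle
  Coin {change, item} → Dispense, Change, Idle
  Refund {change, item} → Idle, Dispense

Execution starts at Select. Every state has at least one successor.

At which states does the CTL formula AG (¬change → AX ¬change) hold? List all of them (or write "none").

States satisfying ¬change → AX ¬change: {Change, Idle, Coin, Refund}.
States satisfying AG (¬change → AX ¬change): {Idle}.

{Idle}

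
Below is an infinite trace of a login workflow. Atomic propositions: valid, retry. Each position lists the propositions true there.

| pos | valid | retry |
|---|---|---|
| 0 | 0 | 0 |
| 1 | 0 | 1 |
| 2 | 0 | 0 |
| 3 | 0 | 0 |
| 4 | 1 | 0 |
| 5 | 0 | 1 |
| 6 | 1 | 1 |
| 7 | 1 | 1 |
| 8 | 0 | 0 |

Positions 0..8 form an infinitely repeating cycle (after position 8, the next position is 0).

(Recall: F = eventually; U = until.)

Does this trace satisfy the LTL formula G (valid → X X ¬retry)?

Violated

valid → X X ¬retry must hold at every position from 0 onward. It fails at position 4, so G (valid → X X ¬retry) is false.
Positions where valid holds: 4, 6, 7.
Check X X ¬retry at each: 4→fails, 6→ok, 7→ok.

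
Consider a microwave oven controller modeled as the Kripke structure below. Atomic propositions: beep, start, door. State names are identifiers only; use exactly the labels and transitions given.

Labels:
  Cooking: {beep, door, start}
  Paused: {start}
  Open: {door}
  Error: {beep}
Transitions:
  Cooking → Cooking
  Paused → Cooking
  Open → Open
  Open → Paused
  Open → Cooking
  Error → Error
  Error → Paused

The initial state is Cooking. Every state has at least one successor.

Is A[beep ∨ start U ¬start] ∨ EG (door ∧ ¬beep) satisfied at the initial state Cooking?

States satisfying beep ∨ start: {Cooking, Paused, Error}.
States satisfying ¬start: {Open, Error}.
States satisfying A[beep ∨ start U ¬start]: {Open, Error}.
States satisfying door ∧ ¬beep: {Open}.
States satisfying EG (door ∧ ¬beep): {Open}.
States satisfying A[beep ∨ start U ¬start] ∨ EG (door ∧ ¬beep): {Open, Error}.
Cooking ∉ Sat(A[beep ∨ start U ¬start] ∨ EG (door ∧ ¬beep)).

Does not hold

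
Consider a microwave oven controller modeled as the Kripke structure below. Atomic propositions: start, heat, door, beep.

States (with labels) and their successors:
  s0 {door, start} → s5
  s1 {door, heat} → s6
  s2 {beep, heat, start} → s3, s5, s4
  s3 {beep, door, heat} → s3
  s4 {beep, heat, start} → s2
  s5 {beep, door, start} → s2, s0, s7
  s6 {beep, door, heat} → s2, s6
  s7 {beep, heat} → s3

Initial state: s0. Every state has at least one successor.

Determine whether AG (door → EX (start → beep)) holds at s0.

Holds

States satisfying door → EX (start → beep): {s0, s1, s2, s3, s4, s5, s6, s7}.
States satisfying AG (door → EX (start → beep)): {s0, s1, s2, s3, s4, s5, s6, s7}.
Every state reachable from s0 satisfies door → EX (start → beep).
s0 ∈ Sat(AG (door → EX (start → beep))).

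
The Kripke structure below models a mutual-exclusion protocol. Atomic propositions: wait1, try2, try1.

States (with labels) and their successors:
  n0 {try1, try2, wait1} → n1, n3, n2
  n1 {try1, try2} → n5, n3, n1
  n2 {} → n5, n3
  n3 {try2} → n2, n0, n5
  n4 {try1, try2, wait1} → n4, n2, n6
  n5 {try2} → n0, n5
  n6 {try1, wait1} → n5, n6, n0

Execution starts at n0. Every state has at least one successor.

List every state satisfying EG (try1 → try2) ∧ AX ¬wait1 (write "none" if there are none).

{n0, n1, n2}

States satisfying try1 → try2: {n0, n1, n2, n3, n4, n5}.
States satisfying EG (try1 → try2): {n0, n1, n2, n3, n4, n5}.
States satisfying ¬wait1: {n1, n2, n3, n5}.
States satisfying AX ¬wait1: {n0, n1, n2}.
States satisfying EG (try1 → try2) ∧ AX ¬wait1: {n0, n1, n2}.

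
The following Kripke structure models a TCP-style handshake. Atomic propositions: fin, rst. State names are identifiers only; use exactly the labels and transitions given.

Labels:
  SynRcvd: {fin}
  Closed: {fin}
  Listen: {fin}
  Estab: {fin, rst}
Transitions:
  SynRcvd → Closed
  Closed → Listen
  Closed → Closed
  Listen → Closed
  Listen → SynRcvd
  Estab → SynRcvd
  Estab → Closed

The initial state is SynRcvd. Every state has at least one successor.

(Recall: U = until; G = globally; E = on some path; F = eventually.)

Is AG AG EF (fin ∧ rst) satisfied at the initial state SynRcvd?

Does not hold

States satisfying AG EF (fin ∧ rst): ∅.
States satisfying AG AG EF (fin ∧ rst): ∅.
Closed is reachable from SynRcvd and violates AG EF (fin ∧ rst), so AG fails at SynRcvd.
SynRcvd ∉ Sat(AG AG EF (fin ∧ rst)).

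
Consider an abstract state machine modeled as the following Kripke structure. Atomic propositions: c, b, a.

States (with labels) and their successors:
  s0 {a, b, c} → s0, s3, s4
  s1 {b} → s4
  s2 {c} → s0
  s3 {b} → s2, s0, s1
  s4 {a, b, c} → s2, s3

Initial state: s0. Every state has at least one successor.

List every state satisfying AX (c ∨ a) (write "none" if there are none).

States satisfying c ∨ a: {s0, s2, s4}.
States satisfying AX (c ∨ a): {s1, s2}.

{s1, s2}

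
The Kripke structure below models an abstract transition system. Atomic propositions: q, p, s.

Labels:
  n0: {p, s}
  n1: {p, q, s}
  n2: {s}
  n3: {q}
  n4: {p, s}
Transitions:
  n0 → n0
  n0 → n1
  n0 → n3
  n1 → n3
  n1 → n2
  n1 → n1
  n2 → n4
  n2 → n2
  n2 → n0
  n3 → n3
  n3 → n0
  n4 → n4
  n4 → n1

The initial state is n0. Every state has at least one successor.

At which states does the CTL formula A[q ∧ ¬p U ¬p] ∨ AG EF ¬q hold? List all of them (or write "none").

{n0, n1, n2, n3, n4}

States satisfying q ∧ ¬p: {n3}.
States satisfying ¬p: {n2, n3}.
States satisfying A[q ∧ ¬p U ¬p]: {n2, n3}.
States satisfying EF ¬q: {n0, n1, n2, n3, n4}.
States satisfying AG EF ¬q: {n0, n1, n2, n3, n4}.
States satisfying A[q ∧ ¬p U ¬p] ∨ AG EF ¬q: {n0, n1, n2, n3, n4}.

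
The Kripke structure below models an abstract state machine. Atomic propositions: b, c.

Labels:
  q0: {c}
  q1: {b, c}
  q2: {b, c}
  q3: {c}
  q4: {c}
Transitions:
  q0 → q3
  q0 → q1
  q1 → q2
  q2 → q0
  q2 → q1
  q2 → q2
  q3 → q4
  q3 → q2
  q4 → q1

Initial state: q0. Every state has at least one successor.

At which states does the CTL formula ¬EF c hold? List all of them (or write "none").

States satisfying c: {q0, q1, q2, q3, q4}.
States satisfying EF c: {q0, q1, q2, q3, q4}.
States satisfying ¬EF c: ∅.

none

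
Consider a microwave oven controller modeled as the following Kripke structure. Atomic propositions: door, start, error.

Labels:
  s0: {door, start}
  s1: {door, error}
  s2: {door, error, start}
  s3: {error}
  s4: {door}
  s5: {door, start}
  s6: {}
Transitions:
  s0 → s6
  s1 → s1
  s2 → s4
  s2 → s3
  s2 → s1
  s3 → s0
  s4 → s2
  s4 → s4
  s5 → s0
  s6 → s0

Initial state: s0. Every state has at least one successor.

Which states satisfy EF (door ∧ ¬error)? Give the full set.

States satisfying door ∧ ¬error: {s0, s4, s5}.
States satisfying EF (door ∧ ¬error): {s0, s2, s3, s4, s5, s6}.

{s0, s2, s3, s4, s5, s6}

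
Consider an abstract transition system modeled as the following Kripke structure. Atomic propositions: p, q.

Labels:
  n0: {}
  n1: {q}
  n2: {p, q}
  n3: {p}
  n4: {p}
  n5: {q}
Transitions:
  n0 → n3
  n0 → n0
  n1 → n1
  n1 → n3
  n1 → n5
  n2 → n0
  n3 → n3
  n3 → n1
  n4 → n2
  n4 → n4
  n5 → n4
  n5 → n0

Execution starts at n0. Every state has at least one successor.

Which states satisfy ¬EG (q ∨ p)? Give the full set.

{n0, n2}

States satisfying q ∨ p: {n1, n2, n3, n4, n5}.
States satisfying EG (q ∨ p): {n1, n3, n4, n5}.
States satisfying ¬EG (q ∨ p): {n0, n2}.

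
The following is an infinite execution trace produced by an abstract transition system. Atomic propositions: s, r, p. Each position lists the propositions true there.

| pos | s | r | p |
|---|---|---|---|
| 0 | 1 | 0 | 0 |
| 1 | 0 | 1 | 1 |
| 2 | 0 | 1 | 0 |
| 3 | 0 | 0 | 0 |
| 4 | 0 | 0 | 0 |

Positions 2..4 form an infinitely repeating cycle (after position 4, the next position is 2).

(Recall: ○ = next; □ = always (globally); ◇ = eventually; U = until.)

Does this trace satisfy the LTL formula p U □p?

Walking from position 0: at position 0, □p has not yet held and p fails, so p U □p is false.

No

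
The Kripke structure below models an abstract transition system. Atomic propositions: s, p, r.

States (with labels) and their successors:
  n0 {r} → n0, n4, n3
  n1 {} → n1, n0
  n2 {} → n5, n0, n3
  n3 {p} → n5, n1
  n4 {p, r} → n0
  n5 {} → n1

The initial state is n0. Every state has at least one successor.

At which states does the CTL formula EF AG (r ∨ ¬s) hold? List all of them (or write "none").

States satisfying AG (r ∨ ¬s): {n0, n1, n2, n3, n4, n5}.
States satisfying EF AG (r ∨ ¬s): {n0, n1, n2, n3, n4, n5}.

{n0, n1, n2, n3, n4, n5}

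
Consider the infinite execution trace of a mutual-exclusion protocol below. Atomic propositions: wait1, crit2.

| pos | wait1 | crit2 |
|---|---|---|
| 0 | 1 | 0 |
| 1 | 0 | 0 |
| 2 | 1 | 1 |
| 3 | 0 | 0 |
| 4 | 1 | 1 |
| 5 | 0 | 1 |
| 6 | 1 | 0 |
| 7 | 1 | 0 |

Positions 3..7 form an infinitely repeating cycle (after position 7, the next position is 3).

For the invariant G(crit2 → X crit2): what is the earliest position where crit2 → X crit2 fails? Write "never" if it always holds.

Check crit2 → X crit2 at each position in order: 0 ✓, 1 ✓.
At position 2 the labels are {crit2, wait1} and the next position 3 has {}, so crit2 → X crit2 is false there. This is the first violation.

2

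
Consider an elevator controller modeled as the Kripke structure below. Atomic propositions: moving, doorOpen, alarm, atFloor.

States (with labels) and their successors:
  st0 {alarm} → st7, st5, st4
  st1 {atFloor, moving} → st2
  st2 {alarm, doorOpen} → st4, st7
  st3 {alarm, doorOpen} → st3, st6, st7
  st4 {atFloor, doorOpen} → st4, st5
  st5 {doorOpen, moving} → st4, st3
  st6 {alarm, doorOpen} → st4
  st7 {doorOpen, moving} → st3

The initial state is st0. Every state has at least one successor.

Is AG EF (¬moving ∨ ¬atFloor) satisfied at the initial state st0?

States satisfying EF (¬moving ∨ ¬atFloor): {st0, st1, st2, st3, st4, st5, st6, st7}.
States satisfying AG EF (¬moving ∨ ¬atFloor): {st0, st1, st2, st3, st4, st5, st6, st7}.
Every state reachable from st0 satisfies EF (¬moving ∨ ¬atFloor).
st0 ∈ Sat(AG EF (¬moving ∨ ¬atFloor)).

Satisfied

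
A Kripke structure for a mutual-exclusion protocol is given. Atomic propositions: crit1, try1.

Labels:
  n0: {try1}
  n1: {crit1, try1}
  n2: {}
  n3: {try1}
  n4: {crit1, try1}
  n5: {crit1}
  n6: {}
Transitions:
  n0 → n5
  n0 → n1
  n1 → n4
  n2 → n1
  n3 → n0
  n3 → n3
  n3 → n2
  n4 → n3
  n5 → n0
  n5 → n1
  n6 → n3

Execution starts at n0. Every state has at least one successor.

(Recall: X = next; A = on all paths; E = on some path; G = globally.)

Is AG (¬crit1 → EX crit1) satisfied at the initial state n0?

Violated

States satisfying ¬crit1 → EX crit1: {n0, n1, n2, n4, n5}.
States satisfying AG (¬crit1 → EX crit1): ∅.
n3 is reachable from n0 and violates ¬crit1 → EX crit1, so AG fails at n0.
n0 ∉ Sat(AG (¬crit1 → EX crit1)).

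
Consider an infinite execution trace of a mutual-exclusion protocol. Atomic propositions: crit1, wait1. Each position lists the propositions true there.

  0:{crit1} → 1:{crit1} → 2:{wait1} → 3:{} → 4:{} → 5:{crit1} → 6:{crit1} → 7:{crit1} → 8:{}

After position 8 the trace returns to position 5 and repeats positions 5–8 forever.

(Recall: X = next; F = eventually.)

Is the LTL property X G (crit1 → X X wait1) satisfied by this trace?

Does not hold

The position after 0 is 1; G (crit1 → X X wait1) is false there.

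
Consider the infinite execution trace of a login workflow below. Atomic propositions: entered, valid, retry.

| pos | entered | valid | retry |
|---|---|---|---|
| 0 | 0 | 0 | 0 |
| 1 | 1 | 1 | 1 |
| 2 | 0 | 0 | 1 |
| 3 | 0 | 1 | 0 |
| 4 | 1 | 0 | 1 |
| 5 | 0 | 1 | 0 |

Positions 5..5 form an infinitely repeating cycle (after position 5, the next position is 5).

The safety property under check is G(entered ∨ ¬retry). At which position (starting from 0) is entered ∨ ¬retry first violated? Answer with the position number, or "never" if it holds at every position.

Check entered ∨ ¬retry at each position in order: 0 ✓, 1 ✓.
At position 2 the labels are {retry}, so entered ∨ ¬retry is false there. This is the first violation.

2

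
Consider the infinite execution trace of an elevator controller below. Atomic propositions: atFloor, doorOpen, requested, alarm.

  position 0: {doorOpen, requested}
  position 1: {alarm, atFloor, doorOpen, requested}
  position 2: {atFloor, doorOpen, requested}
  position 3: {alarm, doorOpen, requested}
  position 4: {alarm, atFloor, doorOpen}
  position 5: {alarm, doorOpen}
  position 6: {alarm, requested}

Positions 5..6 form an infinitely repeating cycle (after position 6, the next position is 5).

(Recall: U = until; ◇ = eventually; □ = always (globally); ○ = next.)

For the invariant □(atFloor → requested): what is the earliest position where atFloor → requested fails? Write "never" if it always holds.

Check atFloor → requested at each position in order: 0 ✓, 1 ✓, 2 ✓, 3 ✓.
At position 4 the labels are {alarm, atFloor, doorOpen}, so atFloor → requested is false there. This is the first violation.

4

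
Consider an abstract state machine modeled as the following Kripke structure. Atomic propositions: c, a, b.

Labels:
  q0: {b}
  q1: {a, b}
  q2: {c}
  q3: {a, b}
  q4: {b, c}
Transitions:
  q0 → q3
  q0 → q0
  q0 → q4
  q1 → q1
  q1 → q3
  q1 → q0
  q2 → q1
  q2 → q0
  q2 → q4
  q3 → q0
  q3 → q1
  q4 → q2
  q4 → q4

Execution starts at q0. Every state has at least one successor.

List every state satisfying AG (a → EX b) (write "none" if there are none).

{q0, q1, q2, q3, q4}

States satisfying a → EX b: {q0, q1, q2, q3, q4}.
States satisfying AG (a → EX b): {q0, q1, q2, q3, q4}.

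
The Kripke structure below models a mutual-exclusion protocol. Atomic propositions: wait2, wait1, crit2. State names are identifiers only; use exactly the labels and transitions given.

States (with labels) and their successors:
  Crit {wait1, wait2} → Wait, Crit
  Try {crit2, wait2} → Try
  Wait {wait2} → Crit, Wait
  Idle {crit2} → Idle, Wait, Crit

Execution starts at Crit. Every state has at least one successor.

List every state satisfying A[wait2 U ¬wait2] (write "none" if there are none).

{Idle}

States satisfying wait2: {Crit, Try, Wait}.
States satisfying ¬wait2: {Idle}.
States satisfying A[wait2 U ¬wait2]: {Idle}.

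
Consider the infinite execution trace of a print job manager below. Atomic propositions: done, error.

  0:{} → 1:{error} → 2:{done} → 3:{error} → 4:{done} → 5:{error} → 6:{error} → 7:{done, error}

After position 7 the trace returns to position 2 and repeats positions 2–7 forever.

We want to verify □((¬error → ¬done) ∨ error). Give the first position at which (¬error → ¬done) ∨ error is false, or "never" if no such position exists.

Check (¬error → ¬done) ∨ error at each position in order: 0 ✓, 1 ✓.
At position 2 the labels are {done}, so (¬error → ¬done) ∨ error is false there. This is the first violation.

2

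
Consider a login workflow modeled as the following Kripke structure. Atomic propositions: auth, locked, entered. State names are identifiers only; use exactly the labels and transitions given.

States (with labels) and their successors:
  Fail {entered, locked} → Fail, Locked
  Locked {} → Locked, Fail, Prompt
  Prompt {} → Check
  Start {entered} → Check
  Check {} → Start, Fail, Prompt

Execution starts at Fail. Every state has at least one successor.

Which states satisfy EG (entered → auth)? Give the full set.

States satisfying entered → auth: {Locked, Prompt, Check}.
States satisfying EG (entered → auth): {Locked, Prompt, Check}.

{Locked, Prompt, Check}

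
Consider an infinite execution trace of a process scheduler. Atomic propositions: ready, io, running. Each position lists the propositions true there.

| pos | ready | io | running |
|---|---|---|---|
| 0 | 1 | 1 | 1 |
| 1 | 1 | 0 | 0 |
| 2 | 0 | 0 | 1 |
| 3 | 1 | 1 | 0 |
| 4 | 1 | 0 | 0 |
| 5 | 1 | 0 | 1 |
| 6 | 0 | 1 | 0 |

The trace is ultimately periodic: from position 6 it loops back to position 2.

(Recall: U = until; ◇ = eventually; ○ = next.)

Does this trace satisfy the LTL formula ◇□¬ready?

Violated

□¬ready is false at every position 0..6, so it never becomes true and ◇□¬ready fails.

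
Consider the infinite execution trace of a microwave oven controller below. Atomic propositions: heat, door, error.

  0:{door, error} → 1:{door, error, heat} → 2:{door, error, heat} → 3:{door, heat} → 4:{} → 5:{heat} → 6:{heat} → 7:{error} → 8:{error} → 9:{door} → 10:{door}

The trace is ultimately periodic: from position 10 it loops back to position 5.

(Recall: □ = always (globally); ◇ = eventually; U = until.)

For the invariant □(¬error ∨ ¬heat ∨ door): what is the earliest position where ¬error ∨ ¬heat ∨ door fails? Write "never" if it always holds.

¬error ∨ ¬heat ∨ door holds at every position 0..10, and those are all the positions the trace ever visits, so the invariant □(¬error ∨ ¬heat ∨ door) is never violated.

never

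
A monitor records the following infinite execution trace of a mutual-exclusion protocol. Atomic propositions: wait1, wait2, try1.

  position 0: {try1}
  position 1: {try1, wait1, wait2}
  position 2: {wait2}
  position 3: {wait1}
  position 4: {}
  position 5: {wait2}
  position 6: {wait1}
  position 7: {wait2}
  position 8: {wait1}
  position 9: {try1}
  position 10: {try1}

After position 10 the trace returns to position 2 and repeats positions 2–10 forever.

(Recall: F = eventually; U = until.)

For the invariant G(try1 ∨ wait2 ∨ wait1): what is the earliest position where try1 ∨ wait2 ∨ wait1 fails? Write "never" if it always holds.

Check try1 ∨ wait2 ∨ wait1 at each position in order: 0 ✓, 1 ✓, 2 ✓, 3 ✓.
At position 4 the labels are {}, so try1 ∨ wait2 ∨ wait1 is false there. This is the first violation.

4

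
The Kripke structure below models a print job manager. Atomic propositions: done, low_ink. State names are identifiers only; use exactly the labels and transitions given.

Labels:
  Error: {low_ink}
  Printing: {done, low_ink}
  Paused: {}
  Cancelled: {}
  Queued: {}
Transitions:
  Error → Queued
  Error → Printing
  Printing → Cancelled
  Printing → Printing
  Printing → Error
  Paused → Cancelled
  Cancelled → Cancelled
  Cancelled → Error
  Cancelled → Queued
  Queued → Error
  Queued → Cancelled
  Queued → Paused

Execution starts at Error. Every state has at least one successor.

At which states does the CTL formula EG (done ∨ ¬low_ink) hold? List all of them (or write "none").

States satisfying done ∨ ¬low_ink: {Printing, Paused, Cancelled, Queued}.
States satisfying EG (done ∨ ¬low_ink): {Printing, Paused, Cancelled, Queued}.

{Printing, Paused, Cancelled, Queued}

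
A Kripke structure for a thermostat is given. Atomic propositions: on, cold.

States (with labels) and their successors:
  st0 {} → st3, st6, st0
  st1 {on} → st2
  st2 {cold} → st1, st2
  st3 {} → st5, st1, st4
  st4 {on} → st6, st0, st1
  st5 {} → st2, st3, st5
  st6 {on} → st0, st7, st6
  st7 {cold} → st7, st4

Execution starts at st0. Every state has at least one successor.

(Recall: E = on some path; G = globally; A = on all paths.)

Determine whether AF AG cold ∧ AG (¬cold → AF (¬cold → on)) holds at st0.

States satisfying AG cold: ∅.
States satisfying AF AG cold: ∅.
States satisfying ¬cold → AF (¬cold → on): {st1, st2, st4, st6, st7}.
States satisfying AG (¬cold → AF (¬cold → on)): {st1, st2}.
States satisfying AF AG cold ∧ AG (¬cold → AF (¬cold → on)): ∅.
st0 ∉ Sat(AF AG cold ∧ AG (¬cold → AF (¬cold → on))).

Violated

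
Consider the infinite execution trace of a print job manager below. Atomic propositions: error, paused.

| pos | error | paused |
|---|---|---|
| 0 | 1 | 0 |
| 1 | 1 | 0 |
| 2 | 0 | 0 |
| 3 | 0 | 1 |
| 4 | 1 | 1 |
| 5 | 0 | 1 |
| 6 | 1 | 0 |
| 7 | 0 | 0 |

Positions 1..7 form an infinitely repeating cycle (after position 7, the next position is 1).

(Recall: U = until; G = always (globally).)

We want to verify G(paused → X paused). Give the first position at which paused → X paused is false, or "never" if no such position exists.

Check paused → X paused at each position in order: 0 ✓, 1 ✓, 2 ✓, 3 ✓, 4 ✓.
At position 5 the labels are {paused} and the next position 6 has {error}, so paused → X paused is false there. This is the first violation.

5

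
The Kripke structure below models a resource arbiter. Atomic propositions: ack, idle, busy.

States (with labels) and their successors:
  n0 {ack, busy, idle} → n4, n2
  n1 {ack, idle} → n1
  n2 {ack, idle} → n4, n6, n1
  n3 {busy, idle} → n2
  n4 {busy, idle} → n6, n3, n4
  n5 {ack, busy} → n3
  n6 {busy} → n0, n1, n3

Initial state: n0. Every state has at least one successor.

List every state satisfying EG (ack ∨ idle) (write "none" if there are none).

States satisfying ack ∨ idle: {n0, n1, n2, n3, n4, n5}.
States satisfying EG (ack ∨ idle): {n0, n1, n2, n3, n4, n5}.

{n0, n1, n2, n3, n4, n5}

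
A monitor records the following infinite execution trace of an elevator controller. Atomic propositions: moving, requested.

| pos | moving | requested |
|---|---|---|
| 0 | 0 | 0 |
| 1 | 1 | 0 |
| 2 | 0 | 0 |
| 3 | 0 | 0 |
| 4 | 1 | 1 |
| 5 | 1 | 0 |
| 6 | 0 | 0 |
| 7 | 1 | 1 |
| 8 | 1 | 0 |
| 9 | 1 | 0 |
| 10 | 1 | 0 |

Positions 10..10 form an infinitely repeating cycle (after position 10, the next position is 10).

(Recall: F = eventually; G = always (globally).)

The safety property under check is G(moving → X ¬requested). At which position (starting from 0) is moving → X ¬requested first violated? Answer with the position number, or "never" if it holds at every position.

never

moving → X ¬requested holds at every position 0..10, and those are all the positions the trace ever visits, so the invariant G(moving → X ¬requested) is never violated.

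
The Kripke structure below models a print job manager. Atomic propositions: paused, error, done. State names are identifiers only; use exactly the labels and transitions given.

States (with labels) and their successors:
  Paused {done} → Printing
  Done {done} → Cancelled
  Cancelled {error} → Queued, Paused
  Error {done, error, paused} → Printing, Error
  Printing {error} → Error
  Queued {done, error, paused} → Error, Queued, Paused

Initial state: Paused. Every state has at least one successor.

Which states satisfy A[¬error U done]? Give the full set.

States satisfying ¬error: {Paused, Done}.
States satisfying done: {Paused, Done, Error, Queued}.
States satisfying A[¬error U done]: {Paused, Done, Error, Queued}.

{Paused, Done, Error, Queued}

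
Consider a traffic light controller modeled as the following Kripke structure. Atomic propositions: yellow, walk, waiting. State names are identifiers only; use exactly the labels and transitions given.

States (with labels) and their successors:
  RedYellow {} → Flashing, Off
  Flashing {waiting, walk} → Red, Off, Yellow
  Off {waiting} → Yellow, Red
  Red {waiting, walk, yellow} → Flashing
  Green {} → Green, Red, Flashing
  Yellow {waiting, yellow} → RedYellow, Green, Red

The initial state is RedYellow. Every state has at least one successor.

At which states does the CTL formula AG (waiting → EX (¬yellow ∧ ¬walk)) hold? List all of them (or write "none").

States satisfying waiting → EX (¬yellow ∧ ¬walk): {RedYellow, Flashing, Green, Yellow}.
States satisfying AG (waiting → EX (¬yellow ∧ ¬walk)): ∅.

none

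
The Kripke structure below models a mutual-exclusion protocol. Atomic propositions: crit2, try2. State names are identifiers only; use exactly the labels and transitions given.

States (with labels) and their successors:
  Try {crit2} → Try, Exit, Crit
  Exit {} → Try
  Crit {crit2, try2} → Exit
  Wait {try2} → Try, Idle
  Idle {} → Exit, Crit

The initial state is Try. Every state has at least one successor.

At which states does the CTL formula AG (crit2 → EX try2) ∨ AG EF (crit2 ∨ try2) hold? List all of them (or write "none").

{Try, Exit, Crit, Wait, Idle}

States satisfying crit2 → EX try2: {Try, Exit, Wait, Idle}.
States satisfying AG (crit2 → EX try2): ∅.
States satisfying EF (crit2 ∨ try2): {Try, Exit, Crit, Wait, Idle}.
States satisfying AG EF (crit2 ∨ try2): {Try, Exit, Crit, Wait, Idle}.
States satisfying AG (crit2 → EX try2) ∨ AG EF (crit2 ∨ try2): {Try, Exit, Crit, Wait, Idle}.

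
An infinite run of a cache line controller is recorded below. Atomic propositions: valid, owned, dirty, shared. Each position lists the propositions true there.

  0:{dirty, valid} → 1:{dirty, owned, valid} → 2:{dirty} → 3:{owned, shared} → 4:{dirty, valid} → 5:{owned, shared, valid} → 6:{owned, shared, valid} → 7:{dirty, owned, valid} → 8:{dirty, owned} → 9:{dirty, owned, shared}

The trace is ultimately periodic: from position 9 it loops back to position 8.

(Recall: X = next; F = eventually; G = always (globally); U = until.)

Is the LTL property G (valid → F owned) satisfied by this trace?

Holds

valid → F owned holds at every position 0..9, and those are all positions ever visited, so G (valid → F owned) holds.
Positions where valid holds: 0, 1, 4, 5, 6, 7.
Check F owned at each: 0→ok, 1→ok, 4→ok, 5→ok, 6→ok, 7→ok.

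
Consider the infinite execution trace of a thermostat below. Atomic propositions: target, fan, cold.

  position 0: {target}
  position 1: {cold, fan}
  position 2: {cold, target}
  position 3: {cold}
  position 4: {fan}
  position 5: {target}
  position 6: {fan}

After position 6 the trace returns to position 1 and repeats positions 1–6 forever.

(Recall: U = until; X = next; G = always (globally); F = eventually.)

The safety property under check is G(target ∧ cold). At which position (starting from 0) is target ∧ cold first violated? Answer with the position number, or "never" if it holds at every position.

At position 0 the labels are {target}, so target ∧ cold is false there. This is the first violation.

0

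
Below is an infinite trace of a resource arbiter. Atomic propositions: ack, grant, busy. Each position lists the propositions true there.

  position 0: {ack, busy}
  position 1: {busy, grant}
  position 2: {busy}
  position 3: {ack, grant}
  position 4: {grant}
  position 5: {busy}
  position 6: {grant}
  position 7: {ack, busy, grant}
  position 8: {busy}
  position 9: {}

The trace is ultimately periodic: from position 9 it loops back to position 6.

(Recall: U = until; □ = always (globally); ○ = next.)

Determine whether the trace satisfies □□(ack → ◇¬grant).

□(ack → ◇¬grant) holds at every position 0..9, and those are all positions ever visited, so □□(ack → ◇¬grant) holds.

Satisfied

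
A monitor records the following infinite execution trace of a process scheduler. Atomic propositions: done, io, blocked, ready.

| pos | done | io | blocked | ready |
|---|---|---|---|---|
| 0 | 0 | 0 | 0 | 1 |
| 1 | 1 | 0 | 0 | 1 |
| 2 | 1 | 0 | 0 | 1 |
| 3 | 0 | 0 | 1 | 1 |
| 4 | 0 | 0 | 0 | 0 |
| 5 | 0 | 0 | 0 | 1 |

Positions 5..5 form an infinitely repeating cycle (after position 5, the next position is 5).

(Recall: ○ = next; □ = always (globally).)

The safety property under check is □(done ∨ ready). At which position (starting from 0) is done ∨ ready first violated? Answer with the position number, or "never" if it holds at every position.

Check done ∨ ready at each position in order: 0 ✓, 1 ✓, 2 ✓, 3 ✓.
At position 4 the labels are {}, so done ∨ ready is false there. This is the first violation.

4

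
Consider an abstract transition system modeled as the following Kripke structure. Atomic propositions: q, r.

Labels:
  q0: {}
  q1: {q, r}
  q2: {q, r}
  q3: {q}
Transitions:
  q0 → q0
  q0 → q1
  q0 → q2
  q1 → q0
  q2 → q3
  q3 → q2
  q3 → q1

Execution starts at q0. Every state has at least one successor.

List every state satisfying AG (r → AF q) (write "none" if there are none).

States satisfying r → AF q: {q0, q1, q2, q3}.
States satisfying AG (r → AF q): {q0, q1, q2, q3}.

{q0, q1, q2, q3}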